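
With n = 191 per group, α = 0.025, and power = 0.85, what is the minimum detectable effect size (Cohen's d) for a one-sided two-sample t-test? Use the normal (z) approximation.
d ≈ 0.31

Minimum detectable effect (two-sample t-test, normal approximation):
d = (z_α + z_β) / √(n/2)
d = (1.960 + 1.036) / √(191/2)
d = 2.996 / 9.772
d ≈ 0.31

By Cohen's convention (0.2 small / 0.5 medium / 0.8 large): small effect.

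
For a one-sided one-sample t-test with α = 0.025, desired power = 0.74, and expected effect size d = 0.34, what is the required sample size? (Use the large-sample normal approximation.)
n = 59

Sample size formula (one-sample t-test, normal approximation):
n = ((z_α + z_β) / d)²

z_α = 1.960 (for α = 0.025, one-sided)
z_β = 0.643 (for power = 0.74)
d = 0.34

n = ((1.960 + 0.643) / 0.34)²
n = (7.656)²
n ≈ 58.61
Round up to the next whole number: n = 59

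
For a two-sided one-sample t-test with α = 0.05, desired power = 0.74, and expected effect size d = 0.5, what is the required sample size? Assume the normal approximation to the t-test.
n = 28

Sample size formula (one-sample t-test, normal approximation):
n = ((z_{α/2} + z_β) / d)²

z_{α/2} = 1.960 (for α = 0.05, two-sided)
z_β = 0.643 (for power = 0.74)
d = 0.5

n = ((1.960 + 0.643) / 0.5)²
n = (5.206)²
n ≈ 27.10
Round up to the next whole number: n = 28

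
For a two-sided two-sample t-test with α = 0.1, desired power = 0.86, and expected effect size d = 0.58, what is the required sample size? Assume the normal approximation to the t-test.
n = 45 per group

Sample size formula (two-sample t-test, normal approximation):
n = 2 · ((z_{α/2} + z_β) / d)²

z_{α/2} = 1.645 (for α = 0.1, two-sided)
z_β = 1.080 (for power = 0.86)
d = 0.58

n = 2 · ((1.645 + 1.080) / 0.58)²
n = 2 · (4.698)²
n ≈ 44.14
Round up to the next whole number: n = 45 per group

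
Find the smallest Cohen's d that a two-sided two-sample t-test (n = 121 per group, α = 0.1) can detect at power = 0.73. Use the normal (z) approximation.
d ≈ 0.29

Minimum detectable effect (two-sample t-test, normal approximation):
d = (z_{α/2} + z_β) / √(n/2)
d = (1.645 + 0.613) / √(121/2)
d = 2.258 / 7.778
d ≈ 0.29

By Cohen's convention (0.2 small / 0.5 medium / 0.8 large): small effect.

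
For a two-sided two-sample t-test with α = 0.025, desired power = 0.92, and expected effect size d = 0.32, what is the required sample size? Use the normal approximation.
n = 260 per group

Sample size formula (two-sample t-test, normal approximation):
n = 2 · ((z_{α/2} + z_β) / d)²

z_{α/2} = 2.241 (for α = 0.025, two-sided)
z_β = 1.405 (for power = 0.92)
d = 0.32

n = 2 · ((2.241 + 1.405) / 0.32)²
n = 2 · (11.394)²
n ≈ 259.65
Round up to the next whole number: n = 260 per group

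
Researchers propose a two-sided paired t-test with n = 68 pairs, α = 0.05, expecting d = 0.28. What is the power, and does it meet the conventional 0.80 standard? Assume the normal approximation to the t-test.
Power ≈ 0.64; the study is underpowered (power < 0.80)

Power calculation (paired t-test, normal approximation):
z_β = d · √n - z_{α/2}
z_β = 0.28 · √68 - 1.960
z_β = 0.28 · 8.246 - 1.960
z_β = 0.349

Power = Φ(z_β) = Φ(0.349) ≈ 0.636

Effect size d = 0.28 is small by Cohen's convention (0.2/0.5/0.8).

Threshold: power ≥ 0.80 is conventionally adequate.
Power ≈ 0.64 → the study is underpowered (power < 0.80).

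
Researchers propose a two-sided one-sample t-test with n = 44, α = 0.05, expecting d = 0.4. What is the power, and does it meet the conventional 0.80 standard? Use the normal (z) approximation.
Power ≈ 0.76; the study is underpowered (power < 0.80)

Power calculation (one-sample t-test, normal approximation):
z_β = d · √n - z_{α/2}
z_β = 0.4 · √44 - 1.960
z_β = 0.4 · 6.633 - 1.960
z_β = 0.693

Power = Φ(z_β) = Φ(0.693) ≈ 0.756

Effect size d = 0.4 is small by Cohen's convention (0.2/0.5/0.8).

Threshold: power ≥ 0.80 is conventionally adequate.
Power ≈ 0.76 → the study is underpowered (power < 0.80).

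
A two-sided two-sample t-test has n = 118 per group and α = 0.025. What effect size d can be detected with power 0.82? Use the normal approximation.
d ≈ 0.41

Minimum detectable effect (two-sample t-test, normal approximation):
d = (z_{α/2} + z_β) / √(n/2)
d = (2.241 + 0.915) / √(118/2)
d = 3.157 / 7.681
d ≈ 0.41

By Cohen's convention (0.2 small / 0.5 medium / 0.8 large): small effect.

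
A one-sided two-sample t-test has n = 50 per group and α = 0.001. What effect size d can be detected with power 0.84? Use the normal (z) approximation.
d ≈ 0.82

Minimum detectable effect (two-sample t-test, normal approximation):
d = (z_α + z_β) / √(n/2)
d = (3.090 + 0.994) / √(50/2)
d = 4.085 / 5.000
d ≈ 0.82

By Cohen's convention (0.2 small / 0.5 medium / 0.8 large): large effect.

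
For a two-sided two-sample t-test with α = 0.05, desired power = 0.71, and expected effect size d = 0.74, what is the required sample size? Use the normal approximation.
n = 24 per group

Sample size formula (two-sample t-test, normal approximation):
n = 2 · ((z_{α/2} + z_β) / d)²

z_{α/2} = 1.960 (for α = 0.05, two-sided)
z_β = 0.553 (for power = 0.71)
d = 0.74

n = 2 · ((1.960 + 0.553) / 0.74)²
n = 2 · (3.396)²
n ≈ 23.07
Round up to the next whole number: n = 24 per group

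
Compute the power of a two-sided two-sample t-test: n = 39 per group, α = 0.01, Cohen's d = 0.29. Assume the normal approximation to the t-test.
Power ≈ 0.10

Power calculation (two-sample t-test, normal approximation):
z_β = d · √(n/2) - z_{α/2}
z_β = 0.29 · √(39/2) - 2.576
z_β = 0.29 · 4.416 - 2.576
z_β = -1.295

Power = Φ(z_β) = Φ(-1.295) ≈ 0.098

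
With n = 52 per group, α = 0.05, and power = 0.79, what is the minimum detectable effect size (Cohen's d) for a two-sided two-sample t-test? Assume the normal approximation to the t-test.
d ≈ 0.54

Minimum detectable effect (two-sample t-test, normal approximation):
d = (z_{α/2} + z_β) / √(n/2)
d = (1.960 + 0.806) / √(52/2)
d = 2.766 / 5.099
d ≈ 0.54

By Cohen's convention (0.2 small / 0.5 medium / 0.8 large): medium effect.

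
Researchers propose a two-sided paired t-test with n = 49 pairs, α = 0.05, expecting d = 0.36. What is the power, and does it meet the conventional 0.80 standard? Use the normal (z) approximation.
Power ≈ 0.71; the study is underpowered (power < 0.80)

Power calculation (paired t-test, normal approximation):
z_β = d · √n - z_{α/2}
z_β = 0.36 · √49 - 1.960
z_β = 0.36 · 7.000 - 1.960
z_β = 0.560

Power = Φ(z_β) = Φ(0.560) ≈ 0.712

Effect size d = 0.36 is small by Cohen's convention (0.2/0.5/0.8).

Threshold: power ≥ 0.80 is conventionally adequate.
Power ≈ 0.71 → the study is underpowered (power < 0.80).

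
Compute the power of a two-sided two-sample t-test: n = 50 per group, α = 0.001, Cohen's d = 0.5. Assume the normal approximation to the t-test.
Power ≈ 0.21

Power calculation (two-sample t-test, normal approximation):
z_β = d · √(n/2) - z_{α/2}
z_β = 0.5 · √(50/2) - 3.291
z_β = 0.5 · 5.000 - 3.291
z_β = -0.791

Power = Φ(z_β) = Φ(-0.791) ≈ 0.215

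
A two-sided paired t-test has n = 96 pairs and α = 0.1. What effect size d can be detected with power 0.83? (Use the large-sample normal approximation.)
d ≈ 0.27

Minimum detectable effect (paired t-test, normal approximation):
d = (z_{α/2} + z_β) / √n
d = (1.645 + 0.954) / √96
d = 2.599 / 9.798
d ≈ 0.27

By Cohen's convention (0.2 small / 0.5 medium / 0.8 large): small effect.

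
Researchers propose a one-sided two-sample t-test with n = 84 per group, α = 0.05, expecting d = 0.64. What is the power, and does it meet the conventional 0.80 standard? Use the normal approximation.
Power ≈ 0.99; the study is adequately powered (power ≥ 0.80)

Power calculation (two-sample t-test, normal approximation):
z_β = d · √(n/2) - z_α
z_β = 0.64 · √(84/2) - 1.645
z_β = 0.64 · 6.481 - 1.645
z_β = 2.503

Power = Φ(z_β) = Φ(2.503) ≈ 0.994

Effect size d = 0.64 is medium by Cohen's convention (0.2/0.5/0.8).

Threshold: power ≥ 0.80 is conventionally adequate.
Power ≈ 0.99 → the study is adequately powered (power ≥ 0.80).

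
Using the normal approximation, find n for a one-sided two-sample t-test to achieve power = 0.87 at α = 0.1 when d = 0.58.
n = 35 per group

Sample size formula (two-sample t-test, normal approximation):
n = 2 · ((z_α + z_β) / d)²

z_α = 1.282 (for α = 0.1, one-sided)
z_β = 1.126 (for power = 0.87)
d = 0.58

n = 2 · ((1.282 + 1.126) / 0.58)²
n = 2 · (4.152)²
n ≈ 34.48
Round up to the next whole number: n = 35 per group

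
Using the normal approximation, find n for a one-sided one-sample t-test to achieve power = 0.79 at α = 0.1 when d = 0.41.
n = 26

Sample size formula (one-sample t-test, normal approximation):
n = ((z_α + z_β) / d)²

z_α = 1.282 (for α = 0.1, one-sided)
z_β = 0.806 (for power = 0.79)
d = 0.41

n = ((1.282 + 0.806) / 0.41)²
n = (5.093)²
n ≈ 25.94
Round up to the next whole number: n = 26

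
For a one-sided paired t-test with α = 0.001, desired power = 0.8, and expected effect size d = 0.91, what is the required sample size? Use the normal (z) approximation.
n = 19 pairs

Sample size formula (paired t-test, normal approximation):
n = ((z_α + z_β) / d)²

z_α = 3.090 (for α = 0.001, one-sided)
z_β = 0.842 (for power = 0.8)
d = 0.91

n = ((3.090 + 0.842) / 0.91)²
n = (4.321)²
n ≈ 18.67
Round up to the next whole number: n = 19 pairs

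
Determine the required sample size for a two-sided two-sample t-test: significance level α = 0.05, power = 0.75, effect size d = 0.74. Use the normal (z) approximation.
n = 26 per group

Sample size formula (two-sample t-test, normal approximation):
n = 2 · ((z_{α/2} + z_β) / d)²

z_{α/2} = 1.960 (for α = 0.05, two-sided)
z_β = 0.674 (for power = 0.75)
d = 0.74

n = 2 · ((1.960 + 0.674) / 0.74)²
n = 2 · (3.559)²
n ≈ 25.33
Round up to the next whole number: n = 26 per group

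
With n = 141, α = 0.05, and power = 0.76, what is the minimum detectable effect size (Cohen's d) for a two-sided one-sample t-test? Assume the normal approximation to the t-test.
d ≈ 0.22

Minimum detectable effect (one-sample t-test, normal approximation):
d = (z_{α/2} + z_β) / √n
d = (1.960 + 0.706) / √141
d = 2.666 / 11.874
d ≈ 0.22

By Cohen's convention (0.2 small / 0.5 medium / 0.8 large): small effect.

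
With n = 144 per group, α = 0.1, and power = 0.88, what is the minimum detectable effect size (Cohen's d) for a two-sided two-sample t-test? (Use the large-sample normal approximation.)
d ≈ 0.33

Minimum detectable effect (two-sample t-test, normal approximation):
d = (z_{α/2} + z_β) / √(n/2)
d = (1.645 + 1.175) / √(144/2)
d = 2.820 / 8.485
d ≈ 0.33

By Cohen's convention (0.2 small / 0.5 medium / 0.8 large): small effect.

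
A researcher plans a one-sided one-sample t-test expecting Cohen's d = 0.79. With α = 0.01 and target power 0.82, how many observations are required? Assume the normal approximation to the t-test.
n = 17

Sample size formula (one-sample t-test, normal approximation):
n = ((z_α + z_β) / d)²

z_α = 2.326 (for α = 0.01, one-sided)
z_β = 0.915 (for power = 0.82)
d = 0.79

n = ((2.326 + 0.915) / 0.79)²
n = (4.103)²
n ≈ 16.83
Round up to the next whole number: n = 17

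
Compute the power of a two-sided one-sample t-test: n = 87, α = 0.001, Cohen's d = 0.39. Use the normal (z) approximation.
Power ≈ 0.64

Power calculation (one-sample t-test, normal approximation):
z_β = d · √n - z_{α/2}
z_β = 0.39 · √87 - 3.291
z_β = 0.39 · 9.327 - 3.291
z_β = 0.347

Power = Φ(z_β) = Φ(0.347) ≈ 0.636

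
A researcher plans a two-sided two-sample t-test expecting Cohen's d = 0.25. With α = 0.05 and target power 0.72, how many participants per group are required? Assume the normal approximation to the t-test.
n = 207 per group

Sample size formula (two-sample t-test, normal approximation):
n = 2 · ((z_{α/2} + z_β) / d)²

z_{α/2} = 1.960 (for α = 0.05, two-sided)
z_β = 0.583 (for power = 0.72)
d = 0.25

n = 2 · ((1.960 + 0.583) / 0.25)²
n = 2 · (10.172)²
n ≈ 206.94
Round up to the next whole number: n = 207 per group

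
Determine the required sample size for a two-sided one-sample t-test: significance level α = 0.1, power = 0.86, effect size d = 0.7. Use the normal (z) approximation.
n = 16

Sample size formula (one-sample t-test, normal approximation):
n = ((z_{α/2} + z_β) / d)²

z_{α/2} = 1.645 (for α = 0.1, two-sided)
z_β = 1.080 (for power = 0.86)
d = 0.7

n = ((1.645 + 1.080) / 0.7)²
n = (3.893)²
n ≈ 15.16
Round up to the next whole number: n = 16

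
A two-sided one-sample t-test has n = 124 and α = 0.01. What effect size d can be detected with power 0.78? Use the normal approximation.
d ≈ 0.30

Minimum detectable effect (one-sample t-test, normal approximation):
d = (z_{α/2} + z_β) / √n
d = (2.576 + 0.772) / √124
d = 3.348 / 11.136
d ≈ 0.30

By Cohen's convention (0.2 small / 0.5 medium / 0.8 large): small effect.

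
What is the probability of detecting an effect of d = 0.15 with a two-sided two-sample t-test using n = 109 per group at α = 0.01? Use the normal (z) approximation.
Power ≈ 0.07

Power calculation (two-sample t-test, normal approximation):
z_β = d · √(n/2) - z_{α/2}
z_β = 0.15 · √(109/2) - 2.576
z_β = 0.15 · 7.382 - 2.576
z_β = -1.468

Power = Φ(z_β) = Φ(-1.468) ≈ 0.071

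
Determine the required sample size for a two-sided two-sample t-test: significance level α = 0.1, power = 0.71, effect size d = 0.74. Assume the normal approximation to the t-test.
n = 18 per group

Sample size formula (two-sample t-test, normal approximation):
n = 2 · ((z_{α/2} + z_β) / d)²

z_{α/2} = 1.645 (for α = 0.1, two-sided)
z_β = 0.553 (for power = 0.71)
d = 0.74

n = 2 · ((1.645 + 0.553) / 0.74)²
n = 2 · (2.970)²
n ≈ 17.64
Round up to the next whole number: n = 18 per group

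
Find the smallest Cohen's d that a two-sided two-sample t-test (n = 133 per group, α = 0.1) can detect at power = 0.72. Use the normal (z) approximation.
d ≈ 0.27

Minimum detectable effect (two-sample t-test, normal approximation):
d = (z_{α/2} + z_β) / √(n/2)
d = (1.645 + 0.583) / √(133/2)
d = 2.228 / 8.155
d ≈ 0.27

By Cohen's convention (0.2 small / 0.5 medium / 0.8 large): small effect.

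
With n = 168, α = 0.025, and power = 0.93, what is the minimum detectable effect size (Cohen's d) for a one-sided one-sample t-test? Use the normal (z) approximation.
d ≈ 0.27

Minimum detectable effect (one-sample t-test, normal approximation):
d = (z_α + z_β) / √n
d = (1.960 + 1.476) / √168
d = 3.436 / 12.961
d ≈ 0.27

By Cohen's convention (0.2 small / 0.5 medium / 0.8 large): small effect.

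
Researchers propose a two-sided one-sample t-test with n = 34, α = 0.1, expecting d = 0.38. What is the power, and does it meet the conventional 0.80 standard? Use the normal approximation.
Power ≈ 0.72; the study is underpowered (power < 0.80)

Power calculation (one-sample t-test, normal approximation):
z_β = d · √n - z_{α/2}
z_β = 0.38 · √34 - 1.645
z_β = 0.38 · 5.831 - 1.645
z_β = 0.571

Power = Φ(z_β) = Φ(0.571) ≈ 0.716

Effect size d = 0.38 is small by Cohen's convention (0.2/0.5/0.8).

Threshold: power ≥ 0.80 is conventionally adequate.
Power ≈ 0.72 → the study is underpowered (power < 0.80).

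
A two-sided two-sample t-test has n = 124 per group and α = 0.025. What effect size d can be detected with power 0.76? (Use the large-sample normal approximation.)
d ≈ 0.37

Minimum detectable effect (two-sample t-test, normal approximation):
d = (z_{α/2} + z_β) / √(n/2)
d = (2.241 + 0.706) / √(124/2)
d = 2.948 / 7.874
d ≈ 0.37

By Cohen's convention (0.2 small / 0.5 medium / 0.8 large): small effect.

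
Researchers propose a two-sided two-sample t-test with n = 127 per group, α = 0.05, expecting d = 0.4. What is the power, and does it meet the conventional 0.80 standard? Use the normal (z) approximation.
Power ≈ 0.89; the study is adequately powered (power ≥ 0.80)

Power calculation (two-sample t-test, normal approximation):
z_β = d · √(n/2) - z_{α/2}
z_β = 0.4 · √(127/2) - 1.960
z_β = 0.4 · 7.969 - 1.960
z_β = 1.228

Power = Φ(z_β) = Φ(1.228) ≈ 0.890

Effect size d = 0.4 is small by Cohen's convention (0.2/0.5/0.8).

Threshold: power ≥ 0.80 is conventionally adequate.
Power ≈ 0.89 → the study is adequately powered (power ≥ 0.80).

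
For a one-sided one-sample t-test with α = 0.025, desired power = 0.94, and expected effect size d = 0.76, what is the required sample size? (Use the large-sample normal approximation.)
n = 22

Sample size formula (one-sample t-test, normal approximation):
n = ((z_α + z_β) / d)²

z_α = 1.960 (for α = 0.025, one-sided)
z_β = 1.555 (for power = 0.94)
d = 0.76

n = ((1.960 + 1.555) / 0.76)²
n = (4.625)²
n ≈ 21.39
Round up to the next whole number: n = 22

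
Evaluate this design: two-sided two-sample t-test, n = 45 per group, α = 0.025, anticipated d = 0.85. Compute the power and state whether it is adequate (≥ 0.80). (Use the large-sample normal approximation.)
Power ≈ 0.96; the study is adequately powered (power ≥ 0.80)

Power calculation (two-sample t-test, normal approximation):
z_β = d · √(n/2) - z_{α/2}
z_β = 0.85 · √(45/2) - 2.241
z_β = 0.85 · 4.743 - 2.241
z_β = 1.791

Power = Φ(z_β) = Φ(1.791) ≈ 0.963

Effect size d = 0.85 is large by Cohen's convention (0.2/0.5/0.8).

Threshold: power ≥ 0.80 is conventionally adequate.
Power ≈ 0.96 → the study is adequately powered (power ≥ 0.80).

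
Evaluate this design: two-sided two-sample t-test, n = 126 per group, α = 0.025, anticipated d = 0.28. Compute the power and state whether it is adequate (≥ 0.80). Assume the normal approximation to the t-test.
Power ≈ 0.49; the study is underpowered (power < 0.80)

Power calculation (two-sample t-test, normal approximation):
z_β = d · √(n/2) - z_{α/2}
z_β = 0.28 · √(126/2) - 2.241
z_β = 0.28 · 7.937 - 2.241
z_β = -0.019

Power = Φ(z_β) = Φ(-0.019) ≈ 0.492

Effect size d = 0.28 is small by Cohen's convention (0.2/0.5/0.8).

Threshold: power ≥ 0.80 is conventionally adequate.
Power ≈ 0.49 → the study is underpowered (power < 0.80).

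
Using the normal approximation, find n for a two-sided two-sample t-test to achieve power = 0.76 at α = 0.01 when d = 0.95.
n = 24 per group

Sample size formula (two-sample t-test, normal approximation):
n = 2 · ((z_{α/2} + z_β) / d)²

z_{α/2} = 2.576 (for α = 0.01, two-sided)
z_β = 0.706 (for power = 0.76)
d = 0.95

n = 2 · ((2.576 + 0.706) / 0.95)²
n = 2 · (3.455)²
n ≈ 23.87
Round up to the next whole number: n = 24 per group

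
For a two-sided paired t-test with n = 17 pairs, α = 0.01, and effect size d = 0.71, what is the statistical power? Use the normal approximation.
Power ≈ 0.64

Power calculation (paired t-test, normal approximation):
z_β = d · √n - z_{α/2}
z_β = 0.71 · √17 - 2.576
z_β = 0.71 · 4.123 - 2.576
z_β = 0.352

Power = Φ(z_β) = Φ(0.352) ≈ 0.637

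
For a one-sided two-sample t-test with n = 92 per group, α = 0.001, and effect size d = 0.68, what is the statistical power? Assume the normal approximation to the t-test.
Power ≈ 0.94

Power calculation (two-sample t-test, normal approximation):
z_β = d · √(n/2) - z_α
z_β = 0.68 · √(92/2) - 3.090
z_β = 0.68 · 6.782 - 3.090
z_β = 1.522

Power = Φ(z_β) = Φ(1.522) ≈ 0.936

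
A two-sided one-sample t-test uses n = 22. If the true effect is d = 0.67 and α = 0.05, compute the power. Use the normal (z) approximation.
Power ≈ 0.88

Power calculation (one-sample t-test, normal approximation):
z_β = d · √n - z_{α/2}
z_β = 0.67 · √22 - 1.960
z_β = 0.67 · 4.690 - 1.960
z_β = 1.183

Power = Φ(z_β) = Φ(1.183) ≈ 0.882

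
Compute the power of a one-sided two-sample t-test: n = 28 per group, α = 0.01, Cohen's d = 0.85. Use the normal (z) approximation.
Power ≈ 0.80

Power calculation (two-sample t-test, normal approximation):
z_β = d · √(n/2) - z_α
z_β = 0.85 · √(28/2) - 2.326
z_β = 0.85 · 3.742 - 2.326
z_β = 0.854

Power = Φ(z_β) = Φ(0.854) ≈ 0.803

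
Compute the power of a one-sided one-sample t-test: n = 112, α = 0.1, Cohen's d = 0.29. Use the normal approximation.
Power ≈ 0.96

Power calculation (one-sample t-test, normal approximation):
z_β = d · √n - z_α
z_β = 0.29 · √112 - 1.282
z_β = 0.29 · 10.583 - 1.282
z_β = 1.788

Power = Φ(z_β) = Φ(1.788) ≈ 0.963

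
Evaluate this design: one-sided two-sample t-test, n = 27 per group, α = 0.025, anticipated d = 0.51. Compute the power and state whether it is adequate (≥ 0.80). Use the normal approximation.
Power ≈ 0.47; the study is underpowered (power < 0.80)

Power calculation (two-sample t-test, normal approximation):
z_β = d · √(n/2) - z_α
z_β = 0.51 · √(27/2) - 1.960
z_β = 0.51 · 3.674 - 1.960
z_β = -0.086

Power = Φ(z_β) = Φ(-0.086) ≈ 0.466

Effect size d = 0.51 is medium by Cohen's convention (0.2/0.5/0.8).

Threshold: power ≥ 0.80 is conventionally adequate.
Power ≈ 0.47 → the study is underpowered (power < 0.80).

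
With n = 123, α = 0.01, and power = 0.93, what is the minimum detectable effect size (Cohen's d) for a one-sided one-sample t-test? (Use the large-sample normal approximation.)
d ≈ 0.34

Minimum detectable effect (one-sample t-test, normal approximation):
d = (z_α + z_β) / √n
d = (2.326 + 1.476) / √123
d = 3.802 / 11.091
d ≈ 0.34

By Cohen's convention (0.2 small / 0.5 medium / 0.8 large): small effect.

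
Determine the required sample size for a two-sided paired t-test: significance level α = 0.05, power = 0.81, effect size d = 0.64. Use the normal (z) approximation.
n = 20 pairs

Sample size formula (paired t-test, normal approximation):
n = ((z_{α/2} + z_β) / d)²

z_{α/2} = 1.960 (for α = 0.05, two-sided)
z_β = 0.878 (for power = 0.81)
d = 0.64

n = ((1.960 + 0.878) / 0.64)²
n = (4.434)²
n ≈ 19.66
Round up to the next whole number: n = 20 pairs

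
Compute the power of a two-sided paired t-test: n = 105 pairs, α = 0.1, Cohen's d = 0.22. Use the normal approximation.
Power ≈ 0.73

Power calculation (paired t-test, normal approximation):
z_β = d · √n - z_{α/2}
z_β = 0.22 · √105 - 1.645
z_β = 0.22 · 10.247 - 1.645
z_β = 0.609

Power = Φ(z_β) = Φ(0.609) ≈ 0.729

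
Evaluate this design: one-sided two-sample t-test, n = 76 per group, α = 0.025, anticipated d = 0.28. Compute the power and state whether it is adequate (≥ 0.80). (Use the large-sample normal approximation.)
Power ≈ 0.41; the study is underpowered (power < 0.80)

Power calculation (two-sample t-test, normal approximation):
z_β = d · √(n/2) - z_α
z_β = 0.28 · √(76/2) - 1.960
z_β = 0.28 · 6.164 - 1.960
z_β = -0.234

Power = Φ(z_β) = Φ(-0.234) ≈ 0.408

Effect size d = 0.28 is small by Cohen's convention (0.2/0.5/0.8).

Threshold: power ≥ 0.80 is conventionally adequate.
Power ≈ 0.41 → the study is underpowered (power < 0.80).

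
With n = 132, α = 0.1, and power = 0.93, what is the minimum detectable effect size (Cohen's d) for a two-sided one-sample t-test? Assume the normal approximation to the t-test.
d ≈ 0.27

Minimum detectable effect (one-sample t-test, normal approximation):
d = (z_{α/2} + z_β) / √n
d = (1.645 + 1.476) / √132
d = 3.121 / 11.489
d ≈ 0.27

By Cohen's convention (0.2 small / 0.5 medium / 0.8 large): small effect.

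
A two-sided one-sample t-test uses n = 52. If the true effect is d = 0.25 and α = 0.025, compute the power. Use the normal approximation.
Power ≈ 0.33

Power calculation (one-sample t-test, normal approximation):
z_β = d · √n - z_{α/2}
z_β = 0.25 · √52 - 2.241
z_β = 0.25 · 7.211 - 2.241
z_β = -0.439

Power = Φ(z_β) = Φ(-0.439) ≈ 0.330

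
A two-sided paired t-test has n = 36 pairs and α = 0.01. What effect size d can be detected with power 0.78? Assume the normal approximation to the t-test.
d ≈ 0.56

Minimum detectable effect (paired t-test, normal approximation):
d = (z_{α/2} + z_β) / √n
d = (2.576 + 0.772) / √36
d = 3.348 / 6.000
d ≈ 0.56

By Cohen's convention (0.2 small / 0.5 medium / 0.8 large): medium effect.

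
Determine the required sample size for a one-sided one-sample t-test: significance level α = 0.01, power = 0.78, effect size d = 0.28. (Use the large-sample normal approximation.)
n = 123

Sample size formula (one-sample t-test, normal approximation):
n = ((z_α + z_β) / d)²

z_α = 2.326 (for α = 0.01, one-sided)
z_β = 0.772 (for power = 0.78)
d = 0.28

n = ((2.326 + 0.772) / 0.28)²
n = (11.064)²
n ≈ 122.41
Round up to the next whole number: n = 123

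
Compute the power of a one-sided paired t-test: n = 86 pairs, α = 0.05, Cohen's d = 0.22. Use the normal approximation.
Power ≈ 0.65

Power calculation (paired t-test, normal approximation):
z_β = d · √n - z_α
z_β = 0.22 · √86 - 1.645
z_β = 0.22 · 9.274 - 1.645
z_β = 0.395

Power = Φ(z_β) = Φ(0.395) ≈ 0.654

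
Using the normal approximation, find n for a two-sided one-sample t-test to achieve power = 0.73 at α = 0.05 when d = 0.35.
n = 55

Sample size formula (one-sample t-test, normal approximation):
n = ((z_{α/2} + z_β) / d)²

z_{α/2} = 1.960 (for α = 0.05, two-sided)
z_β = 0.613 (for power = 0.73)
d = 0.35

n = ((1.960 + 0.613) / 0.35)²
n = (7.351)²
n ≈ 54.04
Round up to the next whole number: n = 55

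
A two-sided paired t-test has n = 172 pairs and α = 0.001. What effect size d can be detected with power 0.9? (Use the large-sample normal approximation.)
d ≈ 0.35

Minimum detectable effect (paired t-test, normal approximation):
d = (z_{α/2} + z_β) / √n
d = (3.291 + 1.282) / √172
d = 4.572 / 13.115
d ≈ 0.35

By Cohen's convention (0.2 small / 0.5 medium / 0.8 large): small effect.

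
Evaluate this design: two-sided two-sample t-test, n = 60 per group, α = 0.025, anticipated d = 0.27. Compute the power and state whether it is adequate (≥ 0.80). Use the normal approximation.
Power ≈ 0.22; the study is underpowered (power < 0.80)

Power calculation (two-sample t-test, normal approximation):
z_β = d · √(n/2) - z_{α/2}
z_β = 0.27 · √(60/2) - 2.241
z_β = 0.27 · 5.477 - 2.241
z_β = -0.763

Power = Φ(z_β) = Φ(-0.763) ≈ 0.223

Effect size d = 0.27 is small by Cohen's convention (0.2/0.5/0.8).

Threshold: power ≥ 0.80 is conventionally adequate.
Power ≈ 0.22 → the study is underpowered (power < 0.80).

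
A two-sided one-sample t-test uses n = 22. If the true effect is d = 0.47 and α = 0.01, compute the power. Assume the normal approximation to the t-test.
Power ≈ 0.36

Power calculation (one-sample t-test, normal approximation):
z_β = d · √n - z_{α/2}
z_β = 0.47 · √22 - 2.576
z_β = 0.47 · 4.690 - 2.576
z_β = -0.371

Power = Φ(z_β) = Φ(-0.371) ≈ 0.355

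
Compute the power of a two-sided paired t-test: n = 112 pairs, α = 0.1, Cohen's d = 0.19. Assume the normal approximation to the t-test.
Power ≈ 0.64

Power calculation (paired t-test, normal approximation):
z_β = d · √n - z_{α/2}
z_β = 0.19 · √112 - 1.645
z_β = 0.19 · 10.583 - 1.645
z_β = 0.366

Power = Φ(z_β) = Φ(0.366) ≈ 0.643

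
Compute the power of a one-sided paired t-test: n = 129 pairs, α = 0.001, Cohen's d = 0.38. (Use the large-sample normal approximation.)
Power ≈ 0.89

Power calculation (paired t-test, normal approximation):
z_β = d · √n - z_α
z_β = 0.38 · √129 - 3.090
z_β = 0.38 · 11.358 - 3.090
z_β = 1.226

Power = Φ(z_β) = Φ(1.226) ≈ 0.890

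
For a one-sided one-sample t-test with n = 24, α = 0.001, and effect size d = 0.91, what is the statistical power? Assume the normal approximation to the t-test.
Power ≈ 0.91

Power calculation (one-sample t-test, normal approximation):
z_β = d · √n - z_α
z_β = 0.91 · √24 - 3.090
z_β = 0.91 · 4.899 - 3.090
z_β = 1.368

Power = Φ(z_β) = Φ(1.368) ≈ 0.914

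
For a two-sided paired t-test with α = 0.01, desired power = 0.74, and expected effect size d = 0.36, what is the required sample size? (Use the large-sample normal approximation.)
n = 80 pairs

Sample size formula (paired t-test, normal approximation):
n = ((z_{α/2} + z_β) / d)²

z_{α/2} = 2.576 (for α = 0.01, two-sided)
z_β = 0.643 (for power = 0.74)
d = 0.36

n = ((2.576 + 0.643) / 0.36)²
n = (8.942)²
n ≈ 79.96
Round up to the next whole number: n = 80 pairs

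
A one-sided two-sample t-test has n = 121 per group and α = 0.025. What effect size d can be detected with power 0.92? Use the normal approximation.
d ≈ 0.43

Minimum detectable effect (two-sample t-test, normal approximation):
d = (z_α + z_β) / √(n/2)
d = (1.960 + 1.405) / √(121/2)
d = 3.365 / 7.778
d ≈ 0.43

By Cohen's convention (0.2 small / 0.5 medium / 0.8 large): small effect.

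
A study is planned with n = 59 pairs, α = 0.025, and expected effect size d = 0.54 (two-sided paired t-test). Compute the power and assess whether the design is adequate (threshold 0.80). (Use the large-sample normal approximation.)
Power ≈ 0.97; the study is adequately powered (power ≥ 0.80)

Power calculation (paired t-test, normal approximation):
z_β = d · √n - z_{α/2}
z_β = 0.54 · √59 - 2.241
z_β = 0.54 · 7.681 - 2.241
z_β = 1.906

Power = Φ(z_β) = Φ(1.906) ≈ 0.972

Effect size d = 0.54 is medium by Cohen's convention (0.2/0.5/0.8).

Threshold: power ≥ 0.80 is conventionally adequate.
Power ≈ 0.97 → the study is adequately powered (power ≥ 0.80).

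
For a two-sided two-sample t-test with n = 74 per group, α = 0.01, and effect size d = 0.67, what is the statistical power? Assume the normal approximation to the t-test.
Power ≈ 0.93

Power calculation (two-sample t-test, normal approximation):
z_β = d · √(n/2) - z_{α/2}
z_β = 0.67 · √(74/2) - 2.576
z_β = 0.67 · 6.083 - 2.576
z_β = 1.500

Power = Φ(z_β) = Φ(1.500) ≈ 0.933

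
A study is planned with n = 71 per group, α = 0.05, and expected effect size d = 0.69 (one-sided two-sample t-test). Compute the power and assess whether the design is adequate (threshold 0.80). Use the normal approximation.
Power ≈ 0.99; the study is adequately powered (power ≥ 0.80)

Power calculation (two-sample t-test, normal approximation):
z_β = d · √(n/2) - z_α
z_β = 0.69 · √(71/2) - 1.645
z_β = 0.69 · 5.958 - 1.645
z_β = 2.466

Power = Φ(z_β) = Φ(2.466) ≈ 0.993

Effect size d = 0.69 is medium by Cohen's convention (0.2/0.5/0.8).

Threshold: power ≥ 0.80 is conventionally adequate.
Power ≈ 0.99 → the study is adequately powered (power ≥ 0.80).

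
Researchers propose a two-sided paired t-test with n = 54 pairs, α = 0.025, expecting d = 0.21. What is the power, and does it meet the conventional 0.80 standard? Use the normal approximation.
Power ≈ 0.24; the study is underpowered (power < 0.80)

Power calculation (paired t-test, normal approximation):
z_β = d · √n - z_{α/2}
z_β = 0.21 · √54 - 2.241
z_β = 0.21 · 7.348 - 2.241
z_β = -0.698

Power = Φ(z_β) = Φ(-0.698) ≈ 0.243

Effect size d = 0.21 is small by Cohen's convention (0.2/0.5/0.8).

Threshold: power ≥ 0.80 is conventionally adequate.
Power ≈ 0.24 → the study is underpowered (power < 0.80).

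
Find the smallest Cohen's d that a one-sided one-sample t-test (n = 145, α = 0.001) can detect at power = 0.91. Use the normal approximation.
d ≈ 0.37

Minimum detectable effect (one-sample t-test, normal approximation):
d = (z_α + z_β) / √n
d = (3.090 + 1.341) / √145
d = 4.431 / 12.042
d ≈ 0.37

By Cohen's convention (0.2 small / 0.5 medium / 0.8 large): small effect.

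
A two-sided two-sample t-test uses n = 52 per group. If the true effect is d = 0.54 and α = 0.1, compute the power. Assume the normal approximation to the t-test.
Power ≈ 0.87

Power calculation (two-sample t-test, normal approximation):
z_β = d · √(n/2) - z_{α/2}
z_β = 0.54 · √(52/2) - 1.645
z_β = 0.54 · 5.099 - 1.645
z_β = 1.109

Power = Φ(z_β) = Φ(1.109) ≈ 0.866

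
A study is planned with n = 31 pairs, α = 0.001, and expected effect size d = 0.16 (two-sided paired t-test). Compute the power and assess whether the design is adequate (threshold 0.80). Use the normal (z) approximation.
Power ≈ 0.01; the study is underpowered (power < 0.80)

Power calculation (paired t-test, normal approximation):
z_β = d · √n - z_{α/2}
z_β = 0.16 · √31 - 3.291
z_β = 0.16 · 5.568 - 3.291
z_β = -2.400

Power = Φ(z_β) = Φ(-2.400) ≈ 0.008

Effect size d = 0.16 is very small by Cohen's convention (0.2/0.5/0.8).

Threshold: power ≥ 0.80 is conventionally adequate.
Power ≈ 0.01 → the study is underpowered (power < 0.80).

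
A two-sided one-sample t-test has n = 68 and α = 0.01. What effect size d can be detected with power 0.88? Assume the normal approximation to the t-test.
d ≈ 0.45

Minimum detectable effect (one-sample t-test, normal approximation):
d = (z_{α/2} + z_β) / √n
d = (2.576 + 1.175) / √68
d = 3.751 / 8.246
d ≈ 0.45

By Cohen's convention (0.2 small / 0.5 medium / 0.8 large): small effect.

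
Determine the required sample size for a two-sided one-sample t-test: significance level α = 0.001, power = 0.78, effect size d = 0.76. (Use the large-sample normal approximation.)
n = 29

Sample size formula (one-sample t-test, normal approximation):
n = ((z_{α/2} + z_β) / d)²

z_{α/2} = 3.291 (for α = 0.001, two-sided)
z_β = 0.772 (for power = 0.78)
d = 0.76

n = ((3.291 + 0.772) / 0.76)²
n = (5.346)²
n ≈ 28.58
Round up to the next whole number: n = 29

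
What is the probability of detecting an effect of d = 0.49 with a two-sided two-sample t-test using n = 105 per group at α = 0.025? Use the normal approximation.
Power ≈ 0.90

Power calculation (two-sample t-test, normal approximation):
z_β = d · √(n/2) - z_{α/2}
z_β = 0.49 · √(105/2) - 2.241
z_β = 0.49 · 7.246 - 2.241
z_β = 1.309

Power = Φ(z_β) = Φ(1.309) ≈ 0.905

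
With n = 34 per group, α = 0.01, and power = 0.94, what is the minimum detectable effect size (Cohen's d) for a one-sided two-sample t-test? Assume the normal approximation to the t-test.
d ≈ 0.94

Minimum detectable effect (two-sample t-test, normal approximation):
d = (z_α + z_β) / √(n/2)
d = (2.326 + 1.555) / √(34/2)
d = 3.881 / 4.123
d ≈ 0.94

By Cohen's convention (0.2 small / 0.5 medium / 0.8 large): large effect.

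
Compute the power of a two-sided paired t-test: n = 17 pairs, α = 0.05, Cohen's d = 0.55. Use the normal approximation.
Power ≈ 0.62

Power calculation (paired t-test, normal approximation):
z_β = d · √n - z_{α/2}
z_β = 0.55 · √17 - 1.960
z_β = 0.55 · 4.123 - 1.960
z_β = 0.308

Power = Φ(z_β) = Φ(0.308) ≈ 0.621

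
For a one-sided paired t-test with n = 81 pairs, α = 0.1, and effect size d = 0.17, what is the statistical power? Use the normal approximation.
Power ≈ 0.60

Power calculation (paired t-test, normal approximation):
z_β = d · √n - z_α
z_β = 0.17 · √81 - 1.282
z_β = 0.17 · 9.000 - 1.282
z_β = 0.248

Power = Φ(z_β) = Φ(0.248) ≈ 0.598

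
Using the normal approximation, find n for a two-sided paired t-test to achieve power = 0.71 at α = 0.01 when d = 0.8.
n = 16 pairs

Sample size formula (paired t-test, normal approximation):
n = ((z_{α/2} + z_β) / d)²

z_{α/2} = 2.576 (for α = 0.01, two-sided)
z_β = 0.553 (for power = 0.71)
d = 0.8

n = ((2.576 + 0.553) / 0.8)²
n = (3.911)²
n ≈ 15.30
Round up to the next whole number: n = 16 pairs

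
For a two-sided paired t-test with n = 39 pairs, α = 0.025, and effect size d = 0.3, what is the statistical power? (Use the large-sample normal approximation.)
Power ≈ 0.36

Power calculation (paired t-test, normal approximation):
z_β = d · √n - z_{α/2}
z_β = 0.3 · √39 - 2.241
z_β = 0.3 · 6.245 - 2.241
z_β = -0.368

Power = Φ(z_β) = Φ(-0.368) ≈ 0.356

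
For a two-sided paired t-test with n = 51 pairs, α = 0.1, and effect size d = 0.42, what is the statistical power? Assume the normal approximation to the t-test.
Power ≈ 0.91

Power calculation (paired t-test, normal approximation):
z_β = d · √n - z_{α/2}
z_β = 0.42 · √51 - 1.645
z_β = 0.42 · 7.141 - 1.645
z_β = 1.355

Power = Φ(z_β) = Φ(1.355) ≈ 0.912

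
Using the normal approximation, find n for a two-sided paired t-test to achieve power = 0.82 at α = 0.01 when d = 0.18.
n = 377 pairs

Sample size formula (paired t-test, normal approximation):
n = ((z_{α/2} + z_β) / d)²

z_{α/2} = 2.576 (for α = 0.01, two-sided)
z_β = 0.915 (for power = 0.82)
d = 0.18

n = ((2.576 + 0.915) / 0.18)²
n = (19.394)²
n ≈ 376.13
Round up to the next whole number: n = 377 pairs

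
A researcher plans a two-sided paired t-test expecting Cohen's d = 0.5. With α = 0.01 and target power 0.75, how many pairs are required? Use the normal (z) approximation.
n = 43 pairs

Sample size formula (paired t-test, normal approximation):
n = ((z_{α/2} + z_β) / d)²

z_{α/2} = 2.576 (for α = 0.01, two-sided)
z_β = 0.674 (for power = 0.75)
d = 0.5

n = ((2.576 + 0.674) / 0.5)²
n = (6.500)²
n ≈ 42.25
Round up to the next whole number: n = 43 pairs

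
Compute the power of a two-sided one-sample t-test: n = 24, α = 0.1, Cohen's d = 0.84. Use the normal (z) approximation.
Power ≈ 0.99

Power calculation (one-sample t-test, normal approximation):
z_β = d · √n - z_{α/2}
z_β = 0.84 · √24 - 1.645
z_β = 0.84 · 4.899 - 1.645
z_β = 2.470

Power = Φ(z_β) = Φ(2.470) ≈ 0.993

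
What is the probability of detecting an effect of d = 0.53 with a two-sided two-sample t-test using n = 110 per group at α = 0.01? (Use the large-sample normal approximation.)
Power ≈ 0.91

Power calculation (two-sample t-test, normal approximation):
z_β = d · √(n/2) - z_{α/2}
z_β = 0.53 · √(110/2) - 2.576
z_β = 0.53 · 7.416 - 2.576
z_β = 1.355

Power = Φ(z_β) = Φ(1.355) ≈ 0.912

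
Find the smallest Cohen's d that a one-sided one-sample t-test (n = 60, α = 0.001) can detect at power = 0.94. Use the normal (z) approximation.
d ≈ 0.60

Minimum detectable effect (one-sample t-test, normal approximation):
d = (z_α + z_β) / √n
d = (3.090 + 1.555) / √60
d = 4.645 / 7.746
d ≈ 0.60

By Cohen's convention (0.2 small / 0.5 medium / 0.8 large): medium effect.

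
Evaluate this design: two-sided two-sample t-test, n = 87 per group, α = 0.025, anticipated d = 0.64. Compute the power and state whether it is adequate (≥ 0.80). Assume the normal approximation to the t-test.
Power ≈ 0.98; the study is adequately powered (power ≥ 0.80)

Power calculation (two-sample t-test, normal approximation):
z_β = d · √(n/2) - z_{α/2}
z_β = 0.64 · √(87/2) - 2.241
z_β = 0.64 · 6.595 - 2.241
z_β = 1.980

Power = Φ(z_β) = Φ(1.980) ≈ 0.976

Effect size d = 0.64 is medium by Cohen's convention (0.2/0.5/0.8).

Threshold: power ≥ 0.80 is conventionally adequate.
Power ≈ 0.98 → the study is adequately powered (power ≥ 0.80).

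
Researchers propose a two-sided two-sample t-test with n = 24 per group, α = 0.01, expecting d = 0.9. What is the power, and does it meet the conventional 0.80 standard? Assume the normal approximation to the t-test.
Power ≈ 0.71; the study is underpowered (power < 0.80)

Power calculation (two-sample t-test, normal approximation):
z_β = d · √(n/2) - z_{α/2}
z_β = 0.9 · √(24/2) - 2.576
z_β = 0.9 · 3.464 - 2.576
z_β = 0.542

Power = Φ(z_β) = Φ(0.542) ≈ 0.706

Effect size d = 0.9 is large by Cohen's convention (0.2/0.5/0.8).

Threshold: power ≥ 0.80 is conventionally adequate.
Power ≈ 0.71 → the study is underpowered (power < 0.80).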